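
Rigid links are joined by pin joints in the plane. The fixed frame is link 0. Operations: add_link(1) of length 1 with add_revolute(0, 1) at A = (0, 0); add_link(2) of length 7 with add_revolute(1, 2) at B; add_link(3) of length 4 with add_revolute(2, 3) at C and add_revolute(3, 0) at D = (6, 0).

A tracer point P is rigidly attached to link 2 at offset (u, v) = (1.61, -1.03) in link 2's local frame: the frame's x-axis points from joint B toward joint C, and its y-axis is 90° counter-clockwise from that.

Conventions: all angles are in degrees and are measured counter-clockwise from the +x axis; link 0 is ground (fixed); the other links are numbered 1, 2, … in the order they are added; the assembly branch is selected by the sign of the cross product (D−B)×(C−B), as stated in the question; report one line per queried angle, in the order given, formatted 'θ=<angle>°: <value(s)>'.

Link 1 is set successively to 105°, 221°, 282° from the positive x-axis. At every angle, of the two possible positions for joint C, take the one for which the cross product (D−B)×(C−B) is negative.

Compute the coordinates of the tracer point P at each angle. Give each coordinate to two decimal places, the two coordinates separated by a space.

A=(0,0), D=(6.00,0)
θ=105°: B = A + 1.00·(cos105°, sin105°) = (-0.2588, 0.9659)
θ=105°: |BD| = 6.3329
θ=105°: circle(B,7.00) ∩ circle(D,4.00): a=5.7719, h=3.9605
θ=105°:   candidates: C₊=(6.0496,3.9997) cross=25.081; C₋=(4.8415,-3.8286) cross=-25.081
θ=105°:   branch - wants cross < 0 → take C=(4.8415,-3.8286) (cross=-25.081)
θ=105°: ex = (C−B)/|BC| = (0.7286,-0.6849); ey = (0.6849,0.7286)
θ=105°: P = B + 1.61·ex + -1.03·ey = (0.2088,-0.8873)
θ=221°: B = A + 1.00·(cos221°, sin221°) = (-0.7547, -0.6561)
θ=221°: |BD| = 6.7865
θ=221°: circle(B,7.00) ∩ circle(D,4.00): a=5.8245, h=3.8826
θ=221°:   candidates: C₊=(4.6672,3.7714) cross=26.349; C₋=(5.4179,-3.9574) cross=-26.349
θ=221°:   branch - wants cross < 0 → take C=(5.4179,-3.9574) (cross=-26.349)
θ=221°: ex = (C−B)/|BC| = (0.8818,-0.4716); ey = (0.4716,0.8818)
θ=221°: P = B + 1.61·ex + -1.03·ey = (0.1792,-2.3236)
θ=282°: B = A + 1.00·(cos282°, sin282°) = (0.2079, -0.9781)
θ=282°: |BD| = 5.8741
θ=282°: circle(B,7.00) ∩ circle(D,4.00): a=5.7460, h=3.9979
θ=282°:   candidates: C₊=(5.2079,3.9208) cross=23.484; C₋=(6.5394,-3.9635) cross=-23.484
θ=282°:   branch - wants cross < 0 → take C=(6.5394,-3.9635) (cross=-23.484)
θ=282°: ex = (C−B)/|BC| = (0.9045,-0.4265); ey = (0.4265,0.9045)
θ=282°: P = B + 1.61·ex + -1.03·ey = (1.2249,-2.5964)

θ=105°: 0.21 -0.89
θ=221°: 0.18 -2.32
θ=282°: 1.22 -2.60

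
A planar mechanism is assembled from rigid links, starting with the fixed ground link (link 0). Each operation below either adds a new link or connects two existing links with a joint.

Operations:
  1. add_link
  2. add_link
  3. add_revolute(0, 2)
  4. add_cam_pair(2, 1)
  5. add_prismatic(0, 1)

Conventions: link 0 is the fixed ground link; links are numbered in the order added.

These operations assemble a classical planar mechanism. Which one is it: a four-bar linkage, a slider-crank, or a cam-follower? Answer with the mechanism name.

links: 3 (incl. ground); joints: 1 revolute, 1 prismatic, 1 higher (cam) pair, forming one closed loop
3 links, revolute + prismatic + higher pair in one loop → cam-follower

cam-follower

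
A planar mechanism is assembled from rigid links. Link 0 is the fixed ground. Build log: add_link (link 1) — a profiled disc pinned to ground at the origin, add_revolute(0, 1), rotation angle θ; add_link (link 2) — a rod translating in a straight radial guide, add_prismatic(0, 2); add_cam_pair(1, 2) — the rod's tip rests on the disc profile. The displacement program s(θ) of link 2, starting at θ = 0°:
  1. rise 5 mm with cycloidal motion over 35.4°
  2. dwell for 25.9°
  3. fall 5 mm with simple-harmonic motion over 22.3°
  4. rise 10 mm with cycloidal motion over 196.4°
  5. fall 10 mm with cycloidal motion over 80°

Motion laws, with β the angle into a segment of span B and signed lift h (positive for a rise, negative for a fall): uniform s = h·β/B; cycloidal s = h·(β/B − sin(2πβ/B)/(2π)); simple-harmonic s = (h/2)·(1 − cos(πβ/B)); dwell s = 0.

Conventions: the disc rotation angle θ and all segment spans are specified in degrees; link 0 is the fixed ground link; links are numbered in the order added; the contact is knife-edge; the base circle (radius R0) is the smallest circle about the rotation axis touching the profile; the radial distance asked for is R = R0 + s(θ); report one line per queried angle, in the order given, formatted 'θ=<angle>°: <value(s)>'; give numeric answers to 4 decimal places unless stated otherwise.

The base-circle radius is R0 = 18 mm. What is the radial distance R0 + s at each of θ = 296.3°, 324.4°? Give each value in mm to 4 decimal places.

seg 1 [0°–35.4°] cycloidal, h=5: full span → s += 5 → s = 5.0000
seg 2 [35.4°–61.3°] dwell: s stays 5.0000
seg 3 [61.3°–83.6°] simple-harmonic, h=-5: full span → s += -5 → s = 0.0000
seg 4 [83.6°–280°] cycloidal, h=10: full span → s += 10 → s = 10.0000
seg 5 [280°–360°] cycloidal, h=-10: θ=296.3° here. β=16.3, B=80. -10·(0.2038 − sin(2π·0.2038)/(2π)) = -0.5127 → s = 9.4873
seg 5 [280°–360°] cycloidal, h=-10: θ=324.4° here. β=44.4, B=80. -10·(0.5550 − sin(2π·0.5550)/(2π)) = -6.0891 → s = 3.9109
θ=296.3°: R = R0 + s = 18 + 9.4873 = 27.4873
θ=324.4°: R = R0 + s = 18 + 3.9109 = 21.9109

θ=296.3°: 27.4873
θ=324.4°: 21.9109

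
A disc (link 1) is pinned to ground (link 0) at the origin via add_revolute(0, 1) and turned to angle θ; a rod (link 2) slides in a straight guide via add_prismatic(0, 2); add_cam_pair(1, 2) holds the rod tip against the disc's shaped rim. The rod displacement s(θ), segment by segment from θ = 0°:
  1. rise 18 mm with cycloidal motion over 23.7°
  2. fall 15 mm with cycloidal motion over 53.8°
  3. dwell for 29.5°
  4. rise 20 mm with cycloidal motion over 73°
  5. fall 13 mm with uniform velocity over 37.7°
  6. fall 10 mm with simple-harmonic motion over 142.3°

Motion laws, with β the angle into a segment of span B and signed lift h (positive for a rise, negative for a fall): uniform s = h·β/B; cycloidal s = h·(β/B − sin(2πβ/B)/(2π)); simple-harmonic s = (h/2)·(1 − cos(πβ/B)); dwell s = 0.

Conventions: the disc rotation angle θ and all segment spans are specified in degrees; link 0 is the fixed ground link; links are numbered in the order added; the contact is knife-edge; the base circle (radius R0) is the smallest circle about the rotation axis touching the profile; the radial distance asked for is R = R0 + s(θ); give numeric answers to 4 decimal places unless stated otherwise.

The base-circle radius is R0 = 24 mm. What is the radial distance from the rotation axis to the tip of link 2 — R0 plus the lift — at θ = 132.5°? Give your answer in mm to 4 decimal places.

segment 1 (0° to 23.7°, cycloidal, h = 18) is passed completely: s = 0.0000 + (18) = 18.0000
segment 2 (23.7° to 77.5°, cycloidal, h = -15) is passed completely: s = 18.0000 + (-15) = 3.0000
segment 3 (77.5° to 107°, dwell): s unchanged at 3.0000
θ = 132.5° falls in segment 4 (107° to 180°, cycloidal, h = 20): β = 132.5 − 107 = 25.5°, B = 73°; Δs = 20·(0.3493 − sin(2π·0.3493)/(2π)) = 4.4031; s = 3.0000 + 4.4031 = 7.4031
R = R0 + s = 24 + 7.4031 = 31.4031

31.4031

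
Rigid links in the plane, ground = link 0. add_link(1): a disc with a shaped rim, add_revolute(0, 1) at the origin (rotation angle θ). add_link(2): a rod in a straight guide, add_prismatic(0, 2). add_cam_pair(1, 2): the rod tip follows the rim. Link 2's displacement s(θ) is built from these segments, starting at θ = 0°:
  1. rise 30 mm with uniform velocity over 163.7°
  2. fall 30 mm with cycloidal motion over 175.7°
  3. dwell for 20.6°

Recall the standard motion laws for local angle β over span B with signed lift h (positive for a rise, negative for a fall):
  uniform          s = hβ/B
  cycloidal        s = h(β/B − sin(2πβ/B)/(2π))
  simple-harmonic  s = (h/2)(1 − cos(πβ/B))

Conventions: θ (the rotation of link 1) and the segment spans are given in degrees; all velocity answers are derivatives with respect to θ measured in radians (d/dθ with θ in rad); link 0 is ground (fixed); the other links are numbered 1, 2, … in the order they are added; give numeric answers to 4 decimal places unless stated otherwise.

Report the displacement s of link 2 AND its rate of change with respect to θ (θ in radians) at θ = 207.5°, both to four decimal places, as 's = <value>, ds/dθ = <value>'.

segment 1 (0° to 163.7°, uniform, h = 30) is passed completely: s = 0.0000 + (30) = 30.0000
θ = 207.5° falls in segment 2 (163.7° to 339.4°, cycloidal, h = -30): β = 207.5 − 163.7 = 43.8°, B = 175.7°; Δs = -30·(0.2493 − sin(2π·0.2493)/(2π)) = -2.7041; s = 30.0000 − 2.7041 = 27.2959
velocity in seg [163.7°–339.4°] (cycloidal), θ in radians: β = 43.8° = 0.7645 rad, B = 175.7° = 3.0665 rad; ds/dθ = (h/B)(1 − cos(2πβ/B)) = ((-30)/3.0665)(1 − cos(2π·0.2493)) = -9.739271 mm/rad

s = 27.2959, ds/dθ = -9.7393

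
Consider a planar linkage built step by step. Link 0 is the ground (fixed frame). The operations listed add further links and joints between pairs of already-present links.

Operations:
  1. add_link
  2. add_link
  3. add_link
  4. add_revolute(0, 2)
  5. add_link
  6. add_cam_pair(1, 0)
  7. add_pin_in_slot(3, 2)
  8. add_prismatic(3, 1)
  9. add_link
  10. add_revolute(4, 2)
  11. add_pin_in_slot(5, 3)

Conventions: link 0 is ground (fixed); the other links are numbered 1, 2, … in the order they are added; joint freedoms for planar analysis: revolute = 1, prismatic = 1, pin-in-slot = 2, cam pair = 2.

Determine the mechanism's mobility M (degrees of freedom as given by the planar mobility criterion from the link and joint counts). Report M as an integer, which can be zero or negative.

link 0 = ground. State L|J1|J2 = 1|0|0
+link1  2|0|0
+link2  3|0|0
+link3  4|0|0
R(0,2) f=1→J1  4|1|0
+link4  5|1|0
C(1,0) f=2→J2  5|1|1
PS(3,2) f=2→J2  5|1|2
P(3,1) f=1→J1  5|2|2
+link5  6|2|2
R(4,2) f=1→J1  6|3|2
PS(5,3) f=2→J2  6|3|3
M = 3(6−1)−2·3−3 = 15−6−3 = 6

M = 6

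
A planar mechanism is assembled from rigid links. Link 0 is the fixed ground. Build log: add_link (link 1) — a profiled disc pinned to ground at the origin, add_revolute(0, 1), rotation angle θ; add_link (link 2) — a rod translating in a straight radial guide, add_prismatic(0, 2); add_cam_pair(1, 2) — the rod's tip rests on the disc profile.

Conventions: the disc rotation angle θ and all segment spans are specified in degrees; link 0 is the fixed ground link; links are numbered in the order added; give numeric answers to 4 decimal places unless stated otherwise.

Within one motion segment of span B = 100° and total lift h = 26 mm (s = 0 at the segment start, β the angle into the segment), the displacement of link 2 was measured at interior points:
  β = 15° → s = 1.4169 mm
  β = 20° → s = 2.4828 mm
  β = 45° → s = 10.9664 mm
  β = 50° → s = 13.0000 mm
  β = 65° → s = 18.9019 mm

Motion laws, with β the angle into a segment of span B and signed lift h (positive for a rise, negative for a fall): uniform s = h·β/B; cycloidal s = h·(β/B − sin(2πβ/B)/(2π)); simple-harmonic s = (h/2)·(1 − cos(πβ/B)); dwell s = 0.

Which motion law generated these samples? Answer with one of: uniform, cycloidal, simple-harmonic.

candidates at β/B = r: uniform s = h·r (linear in β); cycloidal s = h·(r − sin(2πr)/(2π)); simple-harmonic s = (h/2)(1 − cos(πr))
β=15°: printed 1.4169 | uniform 3.9000, cycloidal 0.5523, simple-harmonic 1.4169
β=20°: printed 2.4828 | uniform 5.2000, cycloidal 1.2645, simple-harmonic 2.4828
β=45°: printed 10.9664 | uniform 11.7000, cycloidal 10.4213, simple-harmonic 10.9664
β=50°: printed 13.0000 | uniform 13.0000, cycloidal 13.0000, simple-harmonic 13.0000
β=65°: printed 18.9019 | uniform 16.9000, cycloidal 20.2477, simple-harmonic 18.9019
only one law matches every sample → simple-harmonic

simple-harmonic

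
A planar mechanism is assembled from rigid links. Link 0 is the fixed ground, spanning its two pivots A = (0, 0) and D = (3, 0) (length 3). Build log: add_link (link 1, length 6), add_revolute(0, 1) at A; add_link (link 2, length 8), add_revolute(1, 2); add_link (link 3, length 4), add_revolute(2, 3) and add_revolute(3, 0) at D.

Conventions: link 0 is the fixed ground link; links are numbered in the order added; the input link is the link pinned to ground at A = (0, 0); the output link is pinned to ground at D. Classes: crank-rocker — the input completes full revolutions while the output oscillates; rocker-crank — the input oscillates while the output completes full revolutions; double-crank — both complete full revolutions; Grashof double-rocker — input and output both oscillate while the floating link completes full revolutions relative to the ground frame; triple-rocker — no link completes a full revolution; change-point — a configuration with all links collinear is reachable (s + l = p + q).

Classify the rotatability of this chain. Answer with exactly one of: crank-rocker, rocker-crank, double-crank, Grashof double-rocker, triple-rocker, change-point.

lengths: ground=3, input=6, coupler=8, output=4
sorted: s=3 (shortest), l=8 (longest), p+q=10
s + l = 11 vs p + q = 10
s + l > p + q → non-Grashof → no link fully rotates → triple-rocker

triple-rocker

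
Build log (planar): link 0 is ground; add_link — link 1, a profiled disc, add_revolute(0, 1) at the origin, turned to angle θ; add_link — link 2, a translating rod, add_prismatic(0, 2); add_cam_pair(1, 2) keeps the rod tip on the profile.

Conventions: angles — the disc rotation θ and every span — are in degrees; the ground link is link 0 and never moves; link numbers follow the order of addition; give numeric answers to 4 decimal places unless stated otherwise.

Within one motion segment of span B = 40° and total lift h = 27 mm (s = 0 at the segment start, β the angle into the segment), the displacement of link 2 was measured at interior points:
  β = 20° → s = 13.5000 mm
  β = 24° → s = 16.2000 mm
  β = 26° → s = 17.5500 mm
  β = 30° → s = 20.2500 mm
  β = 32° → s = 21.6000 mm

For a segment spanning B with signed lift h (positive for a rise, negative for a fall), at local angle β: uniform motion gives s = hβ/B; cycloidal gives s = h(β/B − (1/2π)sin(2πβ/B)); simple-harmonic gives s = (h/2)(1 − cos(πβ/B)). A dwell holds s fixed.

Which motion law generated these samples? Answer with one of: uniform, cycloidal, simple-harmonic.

candidates at β/B = r: uniform s = h·r (linear in β); cycloidal s = h·(r − sin(2πr)/(2π)); simple-harmonic s = (h/2)(1 − cos(πr))
β=20°: printed 13.5000 | uniform 13.5000, cycloidal 13.5000, simple-harmonic 13.5000
β=24°: printed 16.2000 | uniform 16.2000, cycloidal 18.7258, simple-harmonic 17.6717
β=26°: printed 17.5500 | uniform 17.5500, cycloidal 21.0265, simple-harmonic 19.6289
β=30°: printed 20.2500 | uniform 20.2500, cycloidal 24.5472, simple-harmonic 23.0459
β=32°: printed 21.6000 | uniform 21.6000, cycloidal 25.6869, simple-harmonic 24.4217
only one law matches every sample → uniform

uniform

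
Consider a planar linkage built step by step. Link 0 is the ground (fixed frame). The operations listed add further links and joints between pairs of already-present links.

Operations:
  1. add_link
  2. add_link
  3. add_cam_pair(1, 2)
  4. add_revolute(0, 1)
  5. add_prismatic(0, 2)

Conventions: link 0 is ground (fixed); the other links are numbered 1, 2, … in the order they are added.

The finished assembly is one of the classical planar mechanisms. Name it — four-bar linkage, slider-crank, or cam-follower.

links: 3 (incl. ground); joints: 1 revolute, 1 prismatic, 1 higher (cam) pair, forming one closed loop
3 links, revolute + prismatic + higher pair in one loop → cam-follower

cam-follower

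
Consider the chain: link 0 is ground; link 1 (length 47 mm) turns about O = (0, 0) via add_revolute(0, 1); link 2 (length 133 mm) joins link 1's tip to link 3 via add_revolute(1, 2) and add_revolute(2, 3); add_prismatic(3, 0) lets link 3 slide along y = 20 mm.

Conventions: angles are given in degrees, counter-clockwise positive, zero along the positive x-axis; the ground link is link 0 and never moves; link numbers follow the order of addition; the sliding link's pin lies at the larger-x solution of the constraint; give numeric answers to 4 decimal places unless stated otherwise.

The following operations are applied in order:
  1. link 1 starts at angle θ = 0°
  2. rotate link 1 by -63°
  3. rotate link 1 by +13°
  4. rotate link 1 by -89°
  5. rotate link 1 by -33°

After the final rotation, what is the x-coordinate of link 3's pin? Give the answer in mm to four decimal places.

geometry: r = 47 mm, L = 133 mm, e = 20 mm; θ starts at 0°
rotate link 1 by -63°: θ ← 0° -63° = -63°
rotate link 1 by +13°: θ ← -63° +13° = -50°
rotate link 1 by -89°: θ ← -50° -89° = -139°
rotate link 1 by -33°: θ ← -139° -33° = -172°
crank pin P = (r cos θ, r sin θ) = (-46.542599, -6.541136)
h = r sin θ − e = -6.541136 − 20 = -26.541136
x = r cos θ + √(L² − h²) = -46.542599 + 130.324856 = 83.782257

83.7823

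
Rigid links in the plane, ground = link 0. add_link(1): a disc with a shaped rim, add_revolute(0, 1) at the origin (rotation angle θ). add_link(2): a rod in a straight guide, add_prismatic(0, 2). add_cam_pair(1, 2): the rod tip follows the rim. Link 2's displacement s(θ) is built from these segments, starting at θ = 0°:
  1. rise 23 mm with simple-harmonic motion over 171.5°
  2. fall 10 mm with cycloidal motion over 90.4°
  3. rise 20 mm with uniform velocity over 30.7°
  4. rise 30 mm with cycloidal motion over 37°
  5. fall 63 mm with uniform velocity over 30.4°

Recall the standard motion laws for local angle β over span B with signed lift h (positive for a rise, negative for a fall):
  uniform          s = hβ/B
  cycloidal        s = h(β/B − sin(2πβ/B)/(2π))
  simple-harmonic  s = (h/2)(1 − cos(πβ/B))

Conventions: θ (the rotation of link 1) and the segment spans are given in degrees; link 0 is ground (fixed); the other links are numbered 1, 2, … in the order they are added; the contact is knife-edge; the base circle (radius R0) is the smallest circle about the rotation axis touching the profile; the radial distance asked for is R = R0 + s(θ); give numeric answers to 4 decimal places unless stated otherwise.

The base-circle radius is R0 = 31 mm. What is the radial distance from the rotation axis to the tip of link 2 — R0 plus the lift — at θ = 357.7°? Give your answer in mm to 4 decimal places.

segment 1 (0° to 171.5°, simple-harmonic, h = 23) is passed completely: s = 0.0000 + (23) = 23.0000
segment 2 (171.5° to 261.9°, cycloidal, h = -10) is passed completely: s = 23.0000 + (-10) = 13.0000
segment 3 (261.9° to 292.6°, uniform, h = 20) is passed completely: s = 13.0000 + (20) = 33.0000
segment 4 (292.6° to 329.6°, cycloidal, h = 30) is passed completely: s = 33.0000 + (30) = 63.0000
θ = 357.7° falls in segment 5 (329.6° to 360°, uniform, h = -63): β = 357.7 − 329.6 = 28.1°, B = 30.4°; Δs = -63·28.1/30.4 = -58.2336; s = 63.0000 − 58.2336 = 4.7664
R = R0 + s = 31 + 4.7664 = 35.7664

35.7664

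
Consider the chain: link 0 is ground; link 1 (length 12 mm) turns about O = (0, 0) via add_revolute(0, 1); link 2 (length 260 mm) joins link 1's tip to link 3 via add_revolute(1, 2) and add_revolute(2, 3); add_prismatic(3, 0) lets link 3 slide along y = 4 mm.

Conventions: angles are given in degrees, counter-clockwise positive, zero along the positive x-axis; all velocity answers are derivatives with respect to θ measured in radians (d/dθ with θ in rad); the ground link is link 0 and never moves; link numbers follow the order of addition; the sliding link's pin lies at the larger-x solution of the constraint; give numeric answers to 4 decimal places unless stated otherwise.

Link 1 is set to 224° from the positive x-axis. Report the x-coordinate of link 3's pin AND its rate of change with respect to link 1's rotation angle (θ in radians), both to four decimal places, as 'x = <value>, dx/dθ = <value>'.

geometry: r = 12 mm, L = 260 mm, e = 4 mm
crank pin P = (r cos θ, r sin θ) = (-8.632078, -8.335900)
h = r sin θ − e = -8.335900 − 4 = -12.335900
x = r cos θ + √(L² − h²) = -8.632078 + 259.707192 = 251.075114
dx/dθ = −r sin θ − h·r cos θ/√(L² − h²) (θ in radians; h = -12.335900) = 7.925883

x = 251.0751, dx/dθ = 7.9259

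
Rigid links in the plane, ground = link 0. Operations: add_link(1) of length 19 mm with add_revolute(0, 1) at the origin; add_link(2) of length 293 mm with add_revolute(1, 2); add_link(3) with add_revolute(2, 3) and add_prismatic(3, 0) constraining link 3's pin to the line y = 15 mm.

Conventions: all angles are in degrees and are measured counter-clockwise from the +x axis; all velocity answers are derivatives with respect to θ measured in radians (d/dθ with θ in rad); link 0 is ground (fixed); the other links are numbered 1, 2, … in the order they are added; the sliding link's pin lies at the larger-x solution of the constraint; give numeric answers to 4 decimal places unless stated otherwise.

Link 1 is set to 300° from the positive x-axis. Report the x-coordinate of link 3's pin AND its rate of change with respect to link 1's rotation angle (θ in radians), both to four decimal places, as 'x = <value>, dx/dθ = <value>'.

geometry: r = 19 mm, L = 293 mm, e = 15 mm
crank pin P = (r cos θ, r sin θ) = (9.500000, -16.454483)
h = r sin θ − e = -16.454483 − 15 = -31.454483
x = r cos θ + √(L² − h²) = 9.500000 + 291.306738 = 300.806738
dx/dθ = −r sin θ − h·r cos θ/√(L² − h²) (θ in radians; h = -31.454483) = 17.480266

x = 300.8067, dx/dθ = 17.4803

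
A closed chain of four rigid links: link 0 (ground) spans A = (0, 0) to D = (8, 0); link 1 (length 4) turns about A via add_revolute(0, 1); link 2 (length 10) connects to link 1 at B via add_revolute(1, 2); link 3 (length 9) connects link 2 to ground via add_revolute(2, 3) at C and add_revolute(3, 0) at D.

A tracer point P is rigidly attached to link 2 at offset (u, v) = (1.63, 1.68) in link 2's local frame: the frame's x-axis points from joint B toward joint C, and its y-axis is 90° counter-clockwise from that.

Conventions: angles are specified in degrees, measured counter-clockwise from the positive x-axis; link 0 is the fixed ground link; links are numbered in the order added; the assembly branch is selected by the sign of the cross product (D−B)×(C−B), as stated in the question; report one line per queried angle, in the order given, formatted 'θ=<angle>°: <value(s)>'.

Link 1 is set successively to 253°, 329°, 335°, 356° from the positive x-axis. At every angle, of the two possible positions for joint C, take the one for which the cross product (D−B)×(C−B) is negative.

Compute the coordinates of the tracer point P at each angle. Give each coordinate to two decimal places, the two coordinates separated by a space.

A=(0,0), D=(8.00,0)
θ=253°: B = A + 4.00·(cos253°, sin253°) = (-1.1695, -3.8252)
θ=253°: |BD| = 9.9354
θ=253°: circle(B,10.00) ∩ circle(D,9.00): a=5.9239, h=8.0565
θ=253°:   candidates: C₊=(1.1959,5.8910) cross=80.045; C₋=(7.3996,-8.9799) cross=-80.045
θ=253°:   branch - wants cross < 0 → take C=(7.3996,-8.9799) (cross=-80.045)
θ=253°: ex = (C−B)/|BC| = (0.8569,-0.5155); ey = (0.5155,0.8569)
θ=253°: P = B + 1.63·ex + 1.68·ey = (1.0933,-3.2258)
θ=329°: B = A + 4.00·(cos329°, sin329°) = (3.4287, -2.0602)
θ=329°: |BD| = 5.0141
θ=329°: circle(B,10.00) ∩ circle(D,9.00): a=4.4017, h=8.9791
θ=329°:   candidates: C₊=(3.7524,7.9346) cross=45.022; C₋=(11.1309,-8.4378) cross=-45.022
θ=329°:   branch - wants cross < 0 → take C=(11.1309,-8.4378) (cross=-45.022)
θ=329°: ex = (C−B)/|BC| = (0.7702,-0.6378); ey = (0.6378,0.7702)
θ=329°: P = B + 1.63·ex + 1.68·ey = (5.7556,-1.8057)
θ=335°: B = A + 4.00·(cos335°, sin335°) = (3.6252, -1.6905)
θ=335°: |BD| = 4.6900
θ=335°: circle(B,10.00) ∩ circle(D,9.00): a=4.3706, h=8.9943
θ=335°:   candidates: C₊=(4.4601,8.2746) cross=42.184; C₋=(10.9440,-8.5049) cross=-42.184
θ=335°:   branch - wants cross < 0 → take C=(10.9440,-8.5049) (cross=-42.184)
θ=335°: ex = (C−B)/|BC| = (0.7319,-0.6814); ey = (0.6814,0.7319)
θ=335°: P = B + 1.63·ex + 1.68·ey = (5.9630,-1.5717)
θ=356°: B = A + 4.00·(cos356°, sin356°) = (3.9903, -0.2790)
θ=356°: |BD| = 4.0194
θ=356°: circle(B,10.00) ∩ circle(D,9.00): a=4.3732, h=8.9930
θ=356°:   candidates: C₊=(7.7287,8.9959) cross=36.147; C₋=(8.9772,-8.9468) cross=-36.147
θ=356°:   branch - wants cross < 0 → take C=(8.9772,-8.9468) (cross=-36.147)
θ=356°: ex = (C−B)/|BC| = (0.4987,-0.8668); ey = (0.8668,0.4987)
θ=356°: P = B + 1.63·ex + 1.68·ey = (6.2593,-0.8541)

θ=253°: 1.09 -3.23
θ=329°: 5.76 -1.81
θ=335°: 5.96 -1.57
θ=356°: 6.26 -0.85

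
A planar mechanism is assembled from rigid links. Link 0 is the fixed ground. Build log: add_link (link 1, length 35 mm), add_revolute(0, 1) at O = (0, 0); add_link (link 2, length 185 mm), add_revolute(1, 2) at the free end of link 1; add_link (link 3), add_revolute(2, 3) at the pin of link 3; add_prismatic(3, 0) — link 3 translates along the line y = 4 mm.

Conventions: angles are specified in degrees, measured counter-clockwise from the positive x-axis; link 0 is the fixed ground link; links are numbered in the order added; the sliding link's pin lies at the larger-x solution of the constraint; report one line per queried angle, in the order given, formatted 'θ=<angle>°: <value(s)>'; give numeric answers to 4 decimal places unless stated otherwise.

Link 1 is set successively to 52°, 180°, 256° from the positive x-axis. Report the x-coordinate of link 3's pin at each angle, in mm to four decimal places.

geometry: r = 35 mm, L = 185 mm, e = 4 mm
θ=52°: crank pin P = (r cos θ, r sin θ) = (21.548152, 27.580376)
θ=52°: h = r sin θ − e = 27.580376 − 4 = 23.580376
θ=52°: x = r cos θ + √(L² − h²) = 21.548152 + 183.491051 = 205.039203
θ=180°: crank pin P = (r cos θ, r sin θ) = (-35.000000, 0.000000)
θ=180°: h = r sin θ − e = 0.000000 − 4 = -4.000000
θ=180°: x = r cos θ + √(L² − h²) = -35.000000 + 184.956752 = 149.956752
θ=256°: crank pin P = (r cos θ, r sin θ) = (-8.467266, -33.960350)
θ=256°: h = r sin θ − e = -33.960350 − 4 = -37.960350
θ=256°: x = r cos θ + √(L² − h²) = -8.467266 + 181.063557 = 172.596291

θ=52°: 205.0392
θ=180°: 149.9568
θ=256°: 172.5963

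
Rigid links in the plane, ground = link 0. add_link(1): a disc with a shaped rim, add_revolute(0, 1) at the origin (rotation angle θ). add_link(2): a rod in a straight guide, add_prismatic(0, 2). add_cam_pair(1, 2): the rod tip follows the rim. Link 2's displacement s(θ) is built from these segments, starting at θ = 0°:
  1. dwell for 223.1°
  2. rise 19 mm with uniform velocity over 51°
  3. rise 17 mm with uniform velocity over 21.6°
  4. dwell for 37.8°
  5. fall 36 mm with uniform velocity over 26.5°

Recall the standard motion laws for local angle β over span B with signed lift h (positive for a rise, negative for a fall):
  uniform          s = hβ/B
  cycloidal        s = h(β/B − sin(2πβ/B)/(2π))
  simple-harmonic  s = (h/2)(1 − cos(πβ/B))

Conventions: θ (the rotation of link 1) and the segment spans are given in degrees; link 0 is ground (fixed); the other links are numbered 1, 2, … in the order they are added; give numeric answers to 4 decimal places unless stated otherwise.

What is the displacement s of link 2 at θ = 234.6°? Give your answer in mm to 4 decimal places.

segment 1 (0° to 223.1°, dwell): s unchanged at 0.0000
θ = 234.6° falls in segment 2 (223.1° to 274.1°, uniform, h = 19): β = 234.6 − 223.1 = 11.5°, B = 51°; Δs = 19·11.5/51 = 4.2843; s = 0.0000 + 4.2843 = 4.2843

4.2843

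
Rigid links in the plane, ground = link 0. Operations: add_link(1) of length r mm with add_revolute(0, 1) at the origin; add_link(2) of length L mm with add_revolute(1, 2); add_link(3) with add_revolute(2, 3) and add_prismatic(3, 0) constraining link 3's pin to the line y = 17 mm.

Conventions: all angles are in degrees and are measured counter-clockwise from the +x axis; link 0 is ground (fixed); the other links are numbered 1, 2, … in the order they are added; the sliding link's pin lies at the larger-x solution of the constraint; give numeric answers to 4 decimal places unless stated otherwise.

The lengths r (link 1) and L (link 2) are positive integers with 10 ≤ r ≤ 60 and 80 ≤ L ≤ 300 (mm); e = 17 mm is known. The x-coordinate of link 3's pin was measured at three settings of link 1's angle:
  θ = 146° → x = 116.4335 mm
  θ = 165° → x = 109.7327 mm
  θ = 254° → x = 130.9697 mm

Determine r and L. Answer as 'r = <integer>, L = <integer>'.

constraint per measurement: (x − r cos θ)² + (r sin θ − e)² = L²
subtracting the θ₁ and θ₂ equations cancels the r² and L² terms:
r = (x₁² − x₂²) / (2[(x₁cos θ₁ + e sin θ₁) − (x₂cos θ₂ + e sin θ₂)]) = 51.9993 → r = 52
L² = (x₁ − r cos θ₁)² + (r sin θ₁ − e)² = 25599.9925 → L = 160.0000 → L = 160
check at θ₃=254°: x = 130.9697 (printed 130.9697) ✓

r = 52, L = 160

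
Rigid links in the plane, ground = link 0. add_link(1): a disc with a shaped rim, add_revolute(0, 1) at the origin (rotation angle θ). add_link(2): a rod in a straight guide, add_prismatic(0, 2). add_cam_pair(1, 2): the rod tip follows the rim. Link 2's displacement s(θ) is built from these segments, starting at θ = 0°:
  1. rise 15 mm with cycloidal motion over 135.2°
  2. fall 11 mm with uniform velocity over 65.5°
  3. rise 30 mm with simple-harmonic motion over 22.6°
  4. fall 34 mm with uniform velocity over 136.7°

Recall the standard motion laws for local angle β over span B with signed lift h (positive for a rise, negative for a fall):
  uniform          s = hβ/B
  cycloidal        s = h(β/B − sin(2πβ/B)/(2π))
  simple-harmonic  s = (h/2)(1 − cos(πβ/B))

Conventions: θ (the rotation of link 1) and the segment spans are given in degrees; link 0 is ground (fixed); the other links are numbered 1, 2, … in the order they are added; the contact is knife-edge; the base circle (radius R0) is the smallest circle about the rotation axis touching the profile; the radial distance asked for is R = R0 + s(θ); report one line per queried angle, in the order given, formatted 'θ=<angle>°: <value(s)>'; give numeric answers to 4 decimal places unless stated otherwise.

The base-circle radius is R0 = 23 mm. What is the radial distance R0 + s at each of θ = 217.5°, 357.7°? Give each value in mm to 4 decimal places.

segment 1 (0° to 135.2°, cycloidal, h = 15) is passed completely: s = 0.0000 + (15) = 15.0000
segment 2 (135.2° to 200.7°, uniform, h = -11) is passed completely: s = 15.0000 + (-11) = 4.0000
θ = 217.5° falls in segment 3 (200.7° to 223.3°, simple-harmonic, h = 30): β = 217.5 − 200.7 = 16.8°, B = 22.6°; Δs = 30/2·(1 − cos(π·0.7434)) = 25.3832; s = 4.0000 + 25.3832 = 29.3832
segment 3 (200.7° to 223.3°, simple-harmonic, h = 30) is passed completely: s = 4.0000 + (30) = 34.0000
θ = 357.7° falls in segment 4 (223.3° to 360°, uniform, h = -34): β = 357.7 − 223.3 = 134.4°, B = 136.7°; Δs = -34·134.4/136.7 = -33.4279; s = 34.0000 − 33.4279 = 0.5721
θ=217.5°: R = R0 + s = 23 + 29.3832 = 52.3832
θ=357.7°: R = R0 + s = 23 + 0.5721 = 23.5721

θ=217.5°: 52.3832
θ=357.7°: 23.5721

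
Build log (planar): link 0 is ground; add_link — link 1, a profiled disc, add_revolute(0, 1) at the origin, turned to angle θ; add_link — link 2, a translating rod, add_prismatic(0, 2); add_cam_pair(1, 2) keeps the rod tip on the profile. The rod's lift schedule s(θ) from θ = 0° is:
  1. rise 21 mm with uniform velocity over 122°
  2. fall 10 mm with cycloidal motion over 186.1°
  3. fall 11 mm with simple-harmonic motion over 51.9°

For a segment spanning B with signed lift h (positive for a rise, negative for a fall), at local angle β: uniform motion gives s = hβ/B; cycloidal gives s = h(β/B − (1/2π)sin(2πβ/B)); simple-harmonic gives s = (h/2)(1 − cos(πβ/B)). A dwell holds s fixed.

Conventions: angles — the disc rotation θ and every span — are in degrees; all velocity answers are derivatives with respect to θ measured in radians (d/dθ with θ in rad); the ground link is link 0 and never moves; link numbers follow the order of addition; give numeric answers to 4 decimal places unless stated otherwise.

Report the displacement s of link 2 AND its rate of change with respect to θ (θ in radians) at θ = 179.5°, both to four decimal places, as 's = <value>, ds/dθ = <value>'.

seg 1 [0°–122°] uniform, h=21: full span → s += 21 → s = 21.0000
seg 2 [122°–308.1°] cycloidal, h=-10: θ=179.5° here. β=57.5, B=186.1. -10·(0.3090 − sin(2π·0.3090)/(2π)) = -1.6062 → s = 19.3938
velocity in seg [122°–308.1°] (cycloidal), θ in radians: β = 57.5° = 1.0036 rad, B = 186.1° = 3.2481 rad; ds/dθ = (h/B)(1 − cos(2πβ/B)) = ((-10)/3.2481)(1 − cos(2π·0.3090)) = -4.193648 mm/rad

s = 19.3938, ds/dθ = -4.1936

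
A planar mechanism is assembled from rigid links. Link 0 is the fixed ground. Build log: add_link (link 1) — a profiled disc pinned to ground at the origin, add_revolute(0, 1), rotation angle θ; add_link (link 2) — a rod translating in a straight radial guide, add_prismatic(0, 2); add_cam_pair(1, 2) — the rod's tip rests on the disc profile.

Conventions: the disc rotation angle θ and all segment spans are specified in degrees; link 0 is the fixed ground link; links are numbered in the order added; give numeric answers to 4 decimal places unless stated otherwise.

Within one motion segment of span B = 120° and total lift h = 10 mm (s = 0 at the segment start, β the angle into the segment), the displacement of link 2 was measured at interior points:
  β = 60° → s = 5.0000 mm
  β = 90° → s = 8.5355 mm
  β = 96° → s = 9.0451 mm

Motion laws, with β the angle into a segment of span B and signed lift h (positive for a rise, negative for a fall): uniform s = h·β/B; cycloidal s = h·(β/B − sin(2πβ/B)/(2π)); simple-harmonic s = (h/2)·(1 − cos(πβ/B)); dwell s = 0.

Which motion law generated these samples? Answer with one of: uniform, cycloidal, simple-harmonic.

candidates at β/B = r: uniform s = h·r (linear in β); cycloidal s = h·(r − sin(2πr)/(2π)); simple-harmonic s = (h/2)(1 − cos(πr))
β=60°: printed 5.0000 | uniform 5.0000, cycloidal 5.0000, simple-harmonic 5.0000
β=90°: printed 8.5355 | uniform 7.5000, cycloidal 9.0915, simple-harmonic 8.5355
β=96°: printed 9.0451 | uniform 8.0000, cycloidal 9.5137, simple-harmonic 9.0451
only one law matches every sample → simple-harmonic

simple-harmonic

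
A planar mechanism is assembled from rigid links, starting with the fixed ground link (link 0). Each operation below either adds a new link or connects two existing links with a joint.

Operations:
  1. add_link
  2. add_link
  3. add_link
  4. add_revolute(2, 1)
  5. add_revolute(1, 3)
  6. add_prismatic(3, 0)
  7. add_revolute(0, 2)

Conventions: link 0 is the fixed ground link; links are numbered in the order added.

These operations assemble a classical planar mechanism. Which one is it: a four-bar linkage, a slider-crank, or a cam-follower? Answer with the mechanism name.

links: 4 (incl. ground); joints: 3 revolute, 1 prismatic, 0 higher (cam) pair, forming one closed loop
4 links, 3 revolutes + 1 prismatic in one loop → slider-crank

slider-crank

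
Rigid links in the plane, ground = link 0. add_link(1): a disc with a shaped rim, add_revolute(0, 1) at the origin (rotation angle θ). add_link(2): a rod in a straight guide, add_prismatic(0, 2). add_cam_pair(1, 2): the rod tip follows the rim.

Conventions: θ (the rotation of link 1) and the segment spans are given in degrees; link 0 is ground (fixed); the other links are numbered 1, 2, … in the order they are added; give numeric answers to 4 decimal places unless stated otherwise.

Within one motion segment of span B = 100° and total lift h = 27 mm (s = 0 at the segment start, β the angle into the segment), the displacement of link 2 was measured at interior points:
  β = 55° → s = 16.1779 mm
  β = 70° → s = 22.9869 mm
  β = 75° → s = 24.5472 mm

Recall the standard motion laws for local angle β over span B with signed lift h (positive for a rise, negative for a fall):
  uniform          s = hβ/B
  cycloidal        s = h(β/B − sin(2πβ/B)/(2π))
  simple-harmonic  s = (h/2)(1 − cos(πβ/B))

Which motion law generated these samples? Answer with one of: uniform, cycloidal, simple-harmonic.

candidates at β/B = r: uniform s = h·r (linear in β); cycloidal s = h·(r − sin(2πr)/(2π)); simple-harmonic s = (h/2)(1 − cos(πr))
β=55°: printed 16.1779 | uniform 14.8500, cycloidal 16.1779, simple-harmonic 15.6119
β=70°: printed 22.9869 | uniform 18.9000, cycloidal 22.9869, simple-harmonic 21.4351
β=75°: printed 24.5472 | uniform 20.2500, cycloidal 24.5472, simple-harmonic 23.0459
only one law matches every sample → cycloidal

cycloidal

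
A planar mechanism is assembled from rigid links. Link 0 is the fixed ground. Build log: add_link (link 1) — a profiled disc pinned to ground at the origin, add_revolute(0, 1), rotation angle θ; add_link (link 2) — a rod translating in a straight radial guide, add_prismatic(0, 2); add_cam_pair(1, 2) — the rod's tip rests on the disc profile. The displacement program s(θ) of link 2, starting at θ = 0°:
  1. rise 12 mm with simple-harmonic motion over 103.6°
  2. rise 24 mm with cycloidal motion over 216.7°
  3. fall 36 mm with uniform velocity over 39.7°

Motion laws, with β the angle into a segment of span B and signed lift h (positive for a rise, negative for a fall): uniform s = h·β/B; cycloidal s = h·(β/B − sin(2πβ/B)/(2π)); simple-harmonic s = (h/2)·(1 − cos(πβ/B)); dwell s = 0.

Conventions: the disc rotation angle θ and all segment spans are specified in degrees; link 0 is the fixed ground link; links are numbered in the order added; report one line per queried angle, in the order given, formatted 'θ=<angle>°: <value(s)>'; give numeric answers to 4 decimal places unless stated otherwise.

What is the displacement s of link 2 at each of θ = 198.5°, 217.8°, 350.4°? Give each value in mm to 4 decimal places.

seg 1 [0°–103.6°] simple-harmonic, h=12: full span → s += 12 → s = 12.0000
seg 2 [103.6°–320.3°] cycloidal, h=24: θ=198.5° here. β=94.9, B=216.7. 24·(0.4379 − sin(2π·0.4379)/(2π)) = 9.0582 → s = 21.0582
seg 2 [103.6°–320.3°] cycloidal, h=24: θ=217.8° here. β=114.2, B=216.7. 24·(0.5270 − sin(2π·0.5270)/(2π)) = 13.2927 → s = 25.2927
seg 2 [103.6°–320.3°] cycloidal, h=24: full span → s += 24 → s = 36.0000
seg 3 [320.3°–360°] uniform, h=-36: θ=350.4° here. β=30.1, B=39.7. -36·30.1/39.7 = -27.2947 → s = 8.7053

θ=198.5°: 21.0582
θ=217.8°: 25.2927
θ=350.4°: 8.7053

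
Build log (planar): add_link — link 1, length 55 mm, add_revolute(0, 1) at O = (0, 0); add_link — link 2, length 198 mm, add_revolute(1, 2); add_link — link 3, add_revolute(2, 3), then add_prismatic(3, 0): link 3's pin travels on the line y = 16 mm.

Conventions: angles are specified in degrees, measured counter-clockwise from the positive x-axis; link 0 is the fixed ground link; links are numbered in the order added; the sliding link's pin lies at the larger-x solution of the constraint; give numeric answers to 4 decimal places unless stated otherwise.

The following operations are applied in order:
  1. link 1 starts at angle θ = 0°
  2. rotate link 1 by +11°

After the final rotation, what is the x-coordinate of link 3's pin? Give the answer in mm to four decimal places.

geometry: r = 55 mm, L = 198 mm, e = 16 mm; θ starts at 0°
rotate link 1 by +11°: θ ← 0° +11° = 11°
crank pin P = (r cos θ, r sin θ) = (53.989495, 10.494495)
h = r sin θ − e = 10.494495 − 16 = -5.505505
x = r cos θ + √(L² − h²) = 53.989495 + 197.923443 = 251.912938

251.9129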